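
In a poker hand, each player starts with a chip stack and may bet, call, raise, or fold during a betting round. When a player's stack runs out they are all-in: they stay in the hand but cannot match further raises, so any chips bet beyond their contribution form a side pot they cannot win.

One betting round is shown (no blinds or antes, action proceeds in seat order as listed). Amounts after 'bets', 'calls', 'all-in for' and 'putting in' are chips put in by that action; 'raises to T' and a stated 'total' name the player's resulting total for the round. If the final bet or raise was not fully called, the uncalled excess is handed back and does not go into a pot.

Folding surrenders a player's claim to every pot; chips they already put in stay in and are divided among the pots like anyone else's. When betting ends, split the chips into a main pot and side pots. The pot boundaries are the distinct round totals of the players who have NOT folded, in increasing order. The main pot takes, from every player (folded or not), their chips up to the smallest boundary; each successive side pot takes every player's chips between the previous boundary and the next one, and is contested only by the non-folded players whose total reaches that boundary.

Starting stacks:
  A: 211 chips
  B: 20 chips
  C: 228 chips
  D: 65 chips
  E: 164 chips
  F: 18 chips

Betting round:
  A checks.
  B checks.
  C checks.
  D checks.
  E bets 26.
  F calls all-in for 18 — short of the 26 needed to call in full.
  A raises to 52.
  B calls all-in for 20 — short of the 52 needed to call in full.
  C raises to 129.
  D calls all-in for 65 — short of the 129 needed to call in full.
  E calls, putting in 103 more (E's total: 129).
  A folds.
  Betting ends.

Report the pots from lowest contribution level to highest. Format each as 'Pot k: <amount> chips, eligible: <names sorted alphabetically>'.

Contributions: A=52, B=20, C=129, D=65, E=129, F=18
Folded: A
Pot levels (distinct totals of non-folded players): 18, 20, 65, 129
Layer 1-18: 18 each from A, B, C, D, E, F = 18*6 = 108 chips; eligible B, C, D, E, F
Layer 19-20: 2 each from A, B, C, D, E = 2*5 = 10 chips; eligible B, C, D, E
Layer 21-65: A 32 + C 45 + D 45 + E 45 = 167 chips; eligible C, D, E
Layer 66-129: 64 each from C, E = 64*2 = 128 chips; eligible C, E

Pot 1: 108 chips, eligible: B, C, D, E, F
Pot 2: 10 chips, eligible: B, C, D, E
Pot 3: 167 chips, eligible: C, D, E
Pot 4: 128 chips, eligible: C, E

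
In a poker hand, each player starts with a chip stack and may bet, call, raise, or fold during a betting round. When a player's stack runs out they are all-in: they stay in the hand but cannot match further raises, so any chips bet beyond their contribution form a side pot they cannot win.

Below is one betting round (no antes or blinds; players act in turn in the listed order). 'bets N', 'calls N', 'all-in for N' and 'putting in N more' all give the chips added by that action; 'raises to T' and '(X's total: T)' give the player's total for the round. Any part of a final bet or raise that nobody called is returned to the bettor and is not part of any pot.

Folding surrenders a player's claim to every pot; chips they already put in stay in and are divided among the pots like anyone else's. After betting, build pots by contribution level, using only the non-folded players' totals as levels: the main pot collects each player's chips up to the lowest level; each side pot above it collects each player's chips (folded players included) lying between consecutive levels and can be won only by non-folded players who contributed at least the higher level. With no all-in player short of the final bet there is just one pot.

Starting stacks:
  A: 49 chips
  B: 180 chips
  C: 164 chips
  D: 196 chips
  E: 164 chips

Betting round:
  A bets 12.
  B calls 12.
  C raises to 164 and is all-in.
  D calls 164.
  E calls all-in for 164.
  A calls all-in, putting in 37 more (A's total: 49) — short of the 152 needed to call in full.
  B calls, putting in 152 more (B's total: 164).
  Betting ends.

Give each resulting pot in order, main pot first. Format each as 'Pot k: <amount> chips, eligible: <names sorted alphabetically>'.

Pot 1: 245 chips, eligible: A, B, C, D, E
Pot 2: 460 chips, eligible: B, C, D, E

Derivation:
Contributions: A=49, B=164, C=164, D=164, E=164
Pot levels (distinct totals of non-folded players): 49, 164
Layer 1-49: 49 each from A, B, C, D, E = 49*5 = 245 chips; eligible A, B, C, D, E
Layer 50-164: 115 each from B, C, D, E = 115*4 = 460 chips; eligible B, C, D, E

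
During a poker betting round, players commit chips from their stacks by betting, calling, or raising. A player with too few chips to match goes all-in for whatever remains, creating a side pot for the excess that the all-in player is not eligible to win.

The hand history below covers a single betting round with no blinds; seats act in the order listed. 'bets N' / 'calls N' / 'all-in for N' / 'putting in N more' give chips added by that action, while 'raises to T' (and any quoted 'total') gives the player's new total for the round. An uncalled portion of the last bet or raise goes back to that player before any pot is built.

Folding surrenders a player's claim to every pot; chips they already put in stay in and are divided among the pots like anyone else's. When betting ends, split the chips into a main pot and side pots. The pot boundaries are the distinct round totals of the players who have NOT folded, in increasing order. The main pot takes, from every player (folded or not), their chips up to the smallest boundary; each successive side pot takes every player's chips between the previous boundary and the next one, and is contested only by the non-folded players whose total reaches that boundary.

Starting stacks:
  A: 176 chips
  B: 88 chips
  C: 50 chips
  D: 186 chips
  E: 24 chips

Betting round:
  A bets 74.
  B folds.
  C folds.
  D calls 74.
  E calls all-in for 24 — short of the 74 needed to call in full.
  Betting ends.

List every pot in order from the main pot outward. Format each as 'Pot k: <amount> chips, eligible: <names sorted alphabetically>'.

Contributions: A=74, D=74, E=24
Folded: B, C
Pot levels (distinct totals of non-folded players): 24, 74
Layer 1-24: 24 each from A, D, E = 24*3 = 72 chips; eligible A, D, E
Layer 25-74: 50 each from A, D = 50*2 = 100 chips; eligible A, D

Pot 1: 72 chips, eligible: A, D, E
Pot 2: 100 chips, eligible: A, D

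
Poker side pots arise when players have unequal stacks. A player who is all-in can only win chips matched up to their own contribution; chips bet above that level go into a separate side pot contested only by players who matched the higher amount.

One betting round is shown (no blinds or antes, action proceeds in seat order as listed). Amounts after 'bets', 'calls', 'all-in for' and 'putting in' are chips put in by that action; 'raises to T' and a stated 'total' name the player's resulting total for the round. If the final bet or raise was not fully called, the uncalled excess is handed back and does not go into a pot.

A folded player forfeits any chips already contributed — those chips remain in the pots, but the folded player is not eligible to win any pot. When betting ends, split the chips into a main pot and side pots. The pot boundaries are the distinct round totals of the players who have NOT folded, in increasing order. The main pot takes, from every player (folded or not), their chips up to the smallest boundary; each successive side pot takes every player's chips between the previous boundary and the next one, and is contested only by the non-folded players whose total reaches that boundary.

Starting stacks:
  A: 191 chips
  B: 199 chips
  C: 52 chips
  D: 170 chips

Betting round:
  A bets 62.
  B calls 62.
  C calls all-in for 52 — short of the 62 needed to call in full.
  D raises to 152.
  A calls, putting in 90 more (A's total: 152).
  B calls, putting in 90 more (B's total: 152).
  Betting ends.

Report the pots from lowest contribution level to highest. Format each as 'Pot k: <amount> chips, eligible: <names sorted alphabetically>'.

Pot 1: 208 chips, eligible: A, B, C, D
Pot 2: 300 chips, eligible: A, B, D

Derivation:
Contributions: A=152, B=152, C=52, D=152
Pot levels (distinct totals of non-folded players): 52, 152
Layer 1-52: 52 each from A, B, C, D = 52*4 = 208 chips; eligible A, B, C, D
Layer 53-152: 100 each from A, B, D = 100*3 = 300 chips; eligible A, B, D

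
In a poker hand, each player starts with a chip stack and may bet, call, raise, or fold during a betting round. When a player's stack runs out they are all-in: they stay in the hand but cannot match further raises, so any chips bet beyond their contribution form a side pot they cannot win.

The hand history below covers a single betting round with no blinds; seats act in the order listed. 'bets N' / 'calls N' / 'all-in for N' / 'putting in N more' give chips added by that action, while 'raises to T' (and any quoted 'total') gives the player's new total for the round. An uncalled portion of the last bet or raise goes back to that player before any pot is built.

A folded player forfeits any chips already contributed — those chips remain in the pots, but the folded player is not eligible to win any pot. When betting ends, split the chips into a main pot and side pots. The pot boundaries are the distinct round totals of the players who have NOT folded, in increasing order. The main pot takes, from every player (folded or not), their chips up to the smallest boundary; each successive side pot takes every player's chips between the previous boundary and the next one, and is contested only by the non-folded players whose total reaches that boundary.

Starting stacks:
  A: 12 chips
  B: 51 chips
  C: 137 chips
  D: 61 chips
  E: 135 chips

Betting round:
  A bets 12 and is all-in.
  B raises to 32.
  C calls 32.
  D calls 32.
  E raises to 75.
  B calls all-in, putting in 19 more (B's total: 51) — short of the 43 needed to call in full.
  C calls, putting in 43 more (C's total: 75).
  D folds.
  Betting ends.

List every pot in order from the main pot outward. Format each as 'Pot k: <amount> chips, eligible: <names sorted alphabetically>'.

Contributions: A=12, B=51, C=75, D=32, E=75
Folded: D
Pot levels (distinct totals of non-folded players): 12, 51, 75
Layer 1-12: 12 each from A, B, C, D, E = 12*5 = 60 chips; eligible A, B, C, E
Layer 13-51: B 39 + C 39 + D 20 + E 39 = 137 chips; eligible B, C, E
Layer 52-75: 24 each from C, E = 24*2 = 48 chips; eligible C, E

Pot 1: 60 chips, eligible: A, B, C, E
Pot 2: 137 chips, eligible: B, C, E
Pot 3: 48 chips, eligible: C, E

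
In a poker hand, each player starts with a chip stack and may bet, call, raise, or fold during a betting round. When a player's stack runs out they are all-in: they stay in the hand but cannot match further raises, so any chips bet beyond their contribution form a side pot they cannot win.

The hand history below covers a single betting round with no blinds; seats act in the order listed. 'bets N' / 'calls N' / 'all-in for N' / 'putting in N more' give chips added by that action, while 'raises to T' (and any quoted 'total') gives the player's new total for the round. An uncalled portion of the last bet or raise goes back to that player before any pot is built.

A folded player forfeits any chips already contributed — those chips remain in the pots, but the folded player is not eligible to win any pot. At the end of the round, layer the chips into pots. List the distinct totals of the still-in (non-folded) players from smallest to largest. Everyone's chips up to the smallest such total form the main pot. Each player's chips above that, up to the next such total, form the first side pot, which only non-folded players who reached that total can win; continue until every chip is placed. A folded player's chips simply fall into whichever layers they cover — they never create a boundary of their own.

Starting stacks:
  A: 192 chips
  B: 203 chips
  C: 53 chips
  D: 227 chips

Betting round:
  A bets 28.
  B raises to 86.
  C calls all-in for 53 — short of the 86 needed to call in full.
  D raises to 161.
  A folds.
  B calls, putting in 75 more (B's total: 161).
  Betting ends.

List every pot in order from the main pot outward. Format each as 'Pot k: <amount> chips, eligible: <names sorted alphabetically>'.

Pot 1: 187 chips, eligible: B, C, D
Pot 2: 216 chips, eligible: B, D

Derivation:
Contributions: A=28, B=161, C=53, D=161
Folded: A
Pot levels (distinct totals of non-folded players): 53, 161
Layer 1-53: A 28 + B 53 + C 53 + D 53 = 187 chips; eligible B, C, D
Layer 54-161: 108 each from B, D = 108*2 = 216 chips; eligible B, D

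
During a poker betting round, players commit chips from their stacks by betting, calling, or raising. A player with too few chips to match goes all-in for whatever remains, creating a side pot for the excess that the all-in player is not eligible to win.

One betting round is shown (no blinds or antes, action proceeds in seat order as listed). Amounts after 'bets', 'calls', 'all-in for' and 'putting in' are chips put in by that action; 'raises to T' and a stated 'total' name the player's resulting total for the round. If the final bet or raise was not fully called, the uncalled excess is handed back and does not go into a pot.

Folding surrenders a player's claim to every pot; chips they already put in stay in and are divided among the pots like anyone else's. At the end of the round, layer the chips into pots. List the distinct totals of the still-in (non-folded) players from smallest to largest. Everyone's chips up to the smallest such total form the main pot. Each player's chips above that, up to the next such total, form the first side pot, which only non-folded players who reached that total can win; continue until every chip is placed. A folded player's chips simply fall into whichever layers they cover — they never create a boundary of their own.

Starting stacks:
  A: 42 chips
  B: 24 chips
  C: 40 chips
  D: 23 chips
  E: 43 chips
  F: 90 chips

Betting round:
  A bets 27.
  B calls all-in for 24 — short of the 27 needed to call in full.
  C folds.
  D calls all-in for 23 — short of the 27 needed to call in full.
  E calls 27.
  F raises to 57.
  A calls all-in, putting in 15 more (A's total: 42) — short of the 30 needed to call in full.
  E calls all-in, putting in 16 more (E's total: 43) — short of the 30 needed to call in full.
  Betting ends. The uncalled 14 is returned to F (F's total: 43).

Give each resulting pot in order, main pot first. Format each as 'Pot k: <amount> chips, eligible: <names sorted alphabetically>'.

Pot 1: 115 chips, eligible: A, B, D, E, F
Pot 2: 4 chips, eligible: A, B, E, F
Pot 3: 54 chips, eligible: A, E, F
Pot 4: 2 chips, eligible: E, F

Derivation:
Contributions (after 14 returned to F): A=42, B=24, D=23, E=43, F=43
Folded: C
Pot levels (distinct totals of non-folded players): 23, 24, 42, 43
Layer 1-23: 23 each from A, B, D, E, F = 23*5 = 115 chips; eligible A, B, D, E, F
Layer 24-24: 1 each from A, B, E, F = 1*4 = 4 chips; eligible A, B, E, F
Layer 25-42: 18 each from A, E, F = 18*3 = 54 chips; eligible A, E, F
Layer 43-43: 1 each from E, F = 1*2 = 2 chips; eligible E, F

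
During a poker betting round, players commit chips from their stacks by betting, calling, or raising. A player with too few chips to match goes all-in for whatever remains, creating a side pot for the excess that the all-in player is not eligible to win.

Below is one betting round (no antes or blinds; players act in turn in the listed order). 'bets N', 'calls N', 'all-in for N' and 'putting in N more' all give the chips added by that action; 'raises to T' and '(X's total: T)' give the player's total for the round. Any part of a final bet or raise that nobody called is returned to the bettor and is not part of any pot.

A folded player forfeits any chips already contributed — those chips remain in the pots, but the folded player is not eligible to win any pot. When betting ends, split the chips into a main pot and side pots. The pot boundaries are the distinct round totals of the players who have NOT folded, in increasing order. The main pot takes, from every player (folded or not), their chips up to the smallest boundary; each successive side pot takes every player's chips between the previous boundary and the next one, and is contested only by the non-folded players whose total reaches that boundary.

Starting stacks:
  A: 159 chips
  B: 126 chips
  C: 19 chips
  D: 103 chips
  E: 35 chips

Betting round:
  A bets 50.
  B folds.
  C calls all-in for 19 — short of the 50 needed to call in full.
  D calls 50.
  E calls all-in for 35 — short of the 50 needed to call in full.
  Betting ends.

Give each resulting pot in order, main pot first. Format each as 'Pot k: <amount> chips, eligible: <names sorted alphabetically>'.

Pot 1: 76 chips, eligible: A, C, D, E
Pot 2: 48 chips, eligible: A, D, E
Pot 3: 30 chips, eligible: A, D

Derivation:
Contributions: A=50, C=19, D=50, E=35
Folded: B
Pot levels (distinct totals of non-folded players): 19, 35, 50
Layer 1-19: 19 each from A, C, D, E = 19*4 = 76 chips; eligible A, C, D, E
Layer 20-35: 16 each from A, D, E = 16*3 = 48 chips; eligible A, D, E
Layer 36-50: 15 each from A, D = 15*2 = 30 chips; eligible A, D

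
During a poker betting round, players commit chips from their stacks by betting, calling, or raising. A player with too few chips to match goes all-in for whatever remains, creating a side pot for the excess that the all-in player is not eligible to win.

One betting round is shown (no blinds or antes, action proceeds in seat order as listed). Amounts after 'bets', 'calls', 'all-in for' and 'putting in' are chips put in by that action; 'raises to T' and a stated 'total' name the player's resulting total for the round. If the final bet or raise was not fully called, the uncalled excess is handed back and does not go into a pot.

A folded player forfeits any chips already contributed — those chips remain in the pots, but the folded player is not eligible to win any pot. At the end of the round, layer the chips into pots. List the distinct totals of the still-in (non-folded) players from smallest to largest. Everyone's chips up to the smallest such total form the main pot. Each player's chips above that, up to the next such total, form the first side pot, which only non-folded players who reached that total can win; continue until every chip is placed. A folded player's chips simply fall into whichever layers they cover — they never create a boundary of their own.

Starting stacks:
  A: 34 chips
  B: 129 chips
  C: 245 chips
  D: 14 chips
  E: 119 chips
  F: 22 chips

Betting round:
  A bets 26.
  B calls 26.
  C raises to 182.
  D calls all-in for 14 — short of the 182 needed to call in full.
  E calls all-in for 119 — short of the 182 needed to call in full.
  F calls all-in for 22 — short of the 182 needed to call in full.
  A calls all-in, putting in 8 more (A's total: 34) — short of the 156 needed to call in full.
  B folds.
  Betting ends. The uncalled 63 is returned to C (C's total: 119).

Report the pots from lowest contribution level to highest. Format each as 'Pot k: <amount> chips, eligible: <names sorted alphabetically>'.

Pot 1: 84 chips, eligible: A, C, D, E, F
Pot 2: 40 chips, eligible: A, C, E, F
Pot 3: 40 chips, eligible: A, C, E
Pot 4: 170 chips, eligible: C, E

Derivation:
Contributions (after 63 returned to C): A=34, B=26, C=119, D=14, E=119, F=22
Folded: B
Pot levels (distinct totals of non-folded players): 14, 22, 34, 119
Layer 1-14: 14 each from A, B, C, D, E, F = 14*6 = 84 chips; eligible A, C, D, E, F
Layer 15-22: 8 each from A, B, C, E, F = 8*5 = 40 chips; eligible A, C, E, F
Layer 23-34: A 12 + B 4 + C 12 + E 12 = 40 chips; eligible A, C, E
Layer 35-119: 85 each from C, E = 85*2 = 170 chips; eligible C, E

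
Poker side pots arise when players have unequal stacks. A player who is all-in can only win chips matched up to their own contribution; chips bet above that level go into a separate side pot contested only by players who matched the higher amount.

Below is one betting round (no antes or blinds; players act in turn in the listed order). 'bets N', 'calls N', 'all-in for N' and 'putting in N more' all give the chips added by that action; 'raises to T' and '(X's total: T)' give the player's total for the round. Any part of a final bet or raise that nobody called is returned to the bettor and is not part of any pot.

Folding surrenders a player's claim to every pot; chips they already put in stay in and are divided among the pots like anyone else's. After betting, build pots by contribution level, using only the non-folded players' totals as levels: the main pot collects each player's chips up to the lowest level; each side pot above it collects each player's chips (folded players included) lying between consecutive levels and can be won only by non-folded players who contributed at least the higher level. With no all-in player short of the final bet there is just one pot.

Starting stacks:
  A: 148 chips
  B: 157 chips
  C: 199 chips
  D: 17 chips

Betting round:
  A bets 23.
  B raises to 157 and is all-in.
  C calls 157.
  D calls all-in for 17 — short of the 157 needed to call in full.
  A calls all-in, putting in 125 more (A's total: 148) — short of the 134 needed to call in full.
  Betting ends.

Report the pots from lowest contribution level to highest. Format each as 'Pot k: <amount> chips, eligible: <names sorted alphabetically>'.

Contributions: A=148, B=157, C=157, D=17
Pot levels (distinct totals of non-folded players): 17, 148, 157
Layer 1-17: 17 each from A, B, C, D = 17*4 = 68 chips; eligible A, B, C, D
Layer 18-148: 131 each from A, B, C = 131*3 = 393 chips; eligible A, B, C
Layer 149-157: 9 each from B, C = 9*2 = 18 chips; eligible B, C

Pot 1: 68 chips, eligible: A, B, C, D
Pot 2: 393 chips, eligible: A, B, C
Pot 3: 18 chips, eligible: B, C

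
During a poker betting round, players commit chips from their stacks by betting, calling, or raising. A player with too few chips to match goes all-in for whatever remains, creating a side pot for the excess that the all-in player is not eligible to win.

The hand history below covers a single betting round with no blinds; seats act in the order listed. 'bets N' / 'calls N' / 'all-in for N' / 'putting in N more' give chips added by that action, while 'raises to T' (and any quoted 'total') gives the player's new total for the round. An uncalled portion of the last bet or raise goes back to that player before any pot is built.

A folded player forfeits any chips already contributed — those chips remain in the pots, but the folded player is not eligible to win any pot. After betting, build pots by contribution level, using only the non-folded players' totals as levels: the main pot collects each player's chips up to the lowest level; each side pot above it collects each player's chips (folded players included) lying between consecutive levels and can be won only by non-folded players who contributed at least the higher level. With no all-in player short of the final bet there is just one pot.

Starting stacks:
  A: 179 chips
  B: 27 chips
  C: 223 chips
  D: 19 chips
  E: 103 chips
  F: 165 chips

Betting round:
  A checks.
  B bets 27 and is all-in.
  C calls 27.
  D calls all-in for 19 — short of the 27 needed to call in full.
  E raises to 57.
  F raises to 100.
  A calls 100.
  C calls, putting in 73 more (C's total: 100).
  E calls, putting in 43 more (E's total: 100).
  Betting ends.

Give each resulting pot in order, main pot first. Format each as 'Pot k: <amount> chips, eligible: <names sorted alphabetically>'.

Pot 1: 114 chips, eligible: A, B, C, D, E, F
Pot 2: 40 chips, eligible: A, B, C, E, F
Pot 3: 292 chips, eligible: A, C, E, F

Derivation:
Contributions: A=100, B=27, C=100, D=19, E=100, F=100
Pot levels (distinct totals of non-folded players): 19, 27, 100
Layer 1-19: 19 each from A, B, C, D, E, F = 19*6 = 114 chips; eligible A, B, C, D, E, F
Layer 20-27: 8 each from A, B, C, E, F = 8*5 = 40 chips; eligible A, B, C, E, F
Layer 28-100: 73 each from A, C, E, F = 73*4 = 292 chips; eligible A, C, E, F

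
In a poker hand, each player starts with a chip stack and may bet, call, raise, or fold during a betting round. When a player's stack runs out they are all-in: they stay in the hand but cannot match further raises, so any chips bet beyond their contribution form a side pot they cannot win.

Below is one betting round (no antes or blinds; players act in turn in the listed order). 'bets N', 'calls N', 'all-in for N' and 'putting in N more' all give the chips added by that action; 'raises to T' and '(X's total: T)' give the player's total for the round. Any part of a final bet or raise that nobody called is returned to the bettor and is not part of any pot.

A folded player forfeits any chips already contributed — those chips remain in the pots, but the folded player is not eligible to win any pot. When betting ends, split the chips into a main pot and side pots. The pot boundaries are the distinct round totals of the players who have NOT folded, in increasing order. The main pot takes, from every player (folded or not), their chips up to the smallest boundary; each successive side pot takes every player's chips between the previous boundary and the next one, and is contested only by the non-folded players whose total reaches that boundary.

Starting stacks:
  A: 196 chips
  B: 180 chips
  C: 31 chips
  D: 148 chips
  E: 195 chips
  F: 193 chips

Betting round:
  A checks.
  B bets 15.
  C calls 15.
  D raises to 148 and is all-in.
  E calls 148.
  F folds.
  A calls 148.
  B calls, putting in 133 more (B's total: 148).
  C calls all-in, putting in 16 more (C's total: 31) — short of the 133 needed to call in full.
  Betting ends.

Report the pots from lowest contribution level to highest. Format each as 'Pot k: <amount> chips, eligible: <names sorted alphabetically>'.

Pot 1: 155 chips, eligible: A, B, C, D, E
Pot 2: 468 chips, eligible: A, B, D, E

Derivation:
Contributions: A=148, B=148, C=31, D=148, E=148
Folded: F
Pot levels (distinct totals of non-folded players): 31, 148
Layer 1-31: 31 each from A, B, C, D, E = 31*5 = 155 chips; eligible A, B, C, D, E
Layer 32-148: 117 each from A, B, D, E = 117*4 = 468 chips; eligible A, B, D, E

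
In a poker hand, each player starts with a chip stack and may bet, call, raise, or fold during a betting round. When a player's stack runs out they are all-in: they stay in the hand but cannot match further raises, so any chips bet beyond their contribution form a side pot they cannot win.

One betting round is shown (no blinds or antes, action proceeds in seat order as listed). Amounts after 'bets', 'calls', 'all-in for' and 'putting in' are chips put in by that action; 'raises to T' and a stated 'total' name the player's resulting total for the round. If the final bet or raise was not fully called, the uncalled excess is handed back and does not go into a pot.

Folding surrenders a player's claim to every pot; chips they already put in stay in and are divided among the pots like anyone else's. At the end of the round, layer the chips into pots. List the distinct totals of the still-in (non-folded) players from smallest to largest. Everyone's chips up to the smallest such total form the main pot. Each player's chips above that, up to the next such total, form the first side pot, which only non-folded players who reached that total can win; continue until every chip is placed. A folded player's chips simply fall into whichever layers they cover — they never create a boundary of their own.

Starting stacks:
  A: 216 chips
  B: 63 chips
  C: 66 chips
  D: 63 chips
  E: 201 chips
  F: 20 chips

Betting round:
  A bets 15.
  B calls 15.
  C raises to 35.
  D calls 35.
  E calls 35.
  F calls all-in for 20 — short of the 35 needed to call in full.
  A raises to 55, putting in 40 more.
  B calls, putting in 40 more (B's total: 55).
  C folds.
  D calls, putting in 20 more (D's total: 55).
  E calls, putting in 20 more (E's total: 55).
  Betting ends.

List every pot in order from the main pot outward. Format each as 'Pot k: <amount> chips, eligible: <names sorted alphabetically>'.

Pot 1: 120 chips, eligible: A, B, D, E, F
Pot 2: 155 chips, eligible: A, B, D, E

Derivation:
Contributions: A=55, B=55, C=35, D=55, E=55, F=20
Folded: C
Pot levels (distinct totals of non-folded players): 20, 55
Layer 1-20: 20 each from A, B, C, D, E, F = 20*6 = 120 chips; eligible A, B, D, E, F
Layer 21-55: A 35 + B 35 + C 15 + D 35 + E 35 = 155 chips; eligible A, B, D, E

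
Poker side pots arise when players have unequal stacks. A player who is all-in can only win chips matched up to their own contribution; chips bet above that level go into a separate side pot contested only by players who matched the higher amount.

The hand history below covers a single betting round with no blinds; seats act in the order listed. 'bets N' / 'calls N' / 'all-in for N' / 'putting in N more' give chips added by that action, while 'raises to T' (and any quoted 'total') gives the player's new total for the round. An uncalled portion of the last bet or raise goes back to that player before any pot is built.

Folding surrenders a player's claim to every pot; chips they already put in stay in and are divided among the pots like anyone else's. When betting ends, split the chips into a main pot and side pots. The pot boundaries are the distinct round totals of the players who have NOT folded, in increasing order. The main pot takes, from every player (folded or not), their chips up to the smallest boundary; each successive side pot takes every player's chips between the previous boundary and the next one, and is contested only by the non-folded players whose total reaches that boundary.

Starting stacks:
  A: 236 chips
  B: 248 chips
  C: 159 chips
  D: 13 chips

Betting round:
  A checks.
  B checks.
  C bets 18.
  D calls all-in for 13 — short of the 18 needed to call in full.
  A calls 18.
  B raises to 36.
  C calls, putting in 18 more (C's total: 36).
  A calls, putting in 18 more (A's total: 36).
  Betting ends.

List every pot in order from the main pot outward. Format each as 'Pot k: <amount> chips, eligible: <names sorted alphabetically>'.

Contributions: A=36, B=36, C=36, D=13
Pot levels (distinct totals of non-folded players): 13, 36
Layer 1-13: 13 each from A, B, C, D = 13*4 = 52 chips; eligible A, B, C, D
Layer 14-36: 23 each from A, B, C = 23*3 = 69 chips; eligible A, B, C

Pot 1: 52 chips, eligible: A, B, C, D
Pot 2: 69 chips, eligible: A, B, C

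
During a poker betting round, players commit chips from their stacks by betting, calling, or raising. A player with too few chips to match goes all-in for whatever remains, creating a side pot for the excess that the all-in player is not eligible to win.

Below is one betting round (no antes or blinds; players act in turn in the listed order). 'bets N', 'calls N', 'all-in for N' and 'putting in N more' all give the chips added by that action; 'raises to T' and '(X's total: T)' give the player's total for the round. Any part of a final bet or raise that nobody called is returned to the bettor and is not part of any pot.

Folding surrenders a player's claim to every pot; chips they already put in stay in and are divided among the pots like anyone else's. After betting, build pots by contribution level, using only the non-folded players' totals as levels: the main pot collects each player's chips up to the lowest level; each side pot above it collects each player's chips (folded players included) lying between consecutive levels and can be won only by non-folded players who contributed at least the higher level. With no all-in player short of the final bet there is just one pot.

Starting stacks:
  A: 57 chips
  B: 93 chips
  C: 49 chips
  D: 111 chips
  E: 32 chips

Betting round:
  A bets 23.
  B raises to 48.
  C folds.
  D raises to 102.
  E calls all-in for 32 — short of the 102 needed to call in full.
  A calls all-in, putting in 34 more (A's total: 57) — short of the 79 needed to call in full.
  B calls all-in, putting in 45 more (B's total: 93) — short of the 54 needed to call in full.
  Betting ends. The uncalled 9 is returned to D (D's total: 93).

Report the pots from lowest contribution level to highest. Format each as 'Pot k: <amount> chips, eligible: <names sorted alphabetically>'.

Pot 1: 128 chips, eligible: A, B, D, E
Pot 2: 75 chips, eligible: A, B, D
Pot 3: 72 chips, eligible: B, D

Derivation:
Contributions (after 9 returned to D): A=57, B=93, D=93, E=32
Folded: C
Pot levels (distinct totals of non-folded players): 32, 57, 93
Layer 1-32: 32 each from A, B, D, E = 32*4 = 128 chips; eligible A, B, D, E
Layer 33-57: 25 each from A, B, D = 25*3 = 75 chips; eligible A, B, D
Layer 58-93: 36 each from B, D = 36*2 = 72 chips; eligible B, D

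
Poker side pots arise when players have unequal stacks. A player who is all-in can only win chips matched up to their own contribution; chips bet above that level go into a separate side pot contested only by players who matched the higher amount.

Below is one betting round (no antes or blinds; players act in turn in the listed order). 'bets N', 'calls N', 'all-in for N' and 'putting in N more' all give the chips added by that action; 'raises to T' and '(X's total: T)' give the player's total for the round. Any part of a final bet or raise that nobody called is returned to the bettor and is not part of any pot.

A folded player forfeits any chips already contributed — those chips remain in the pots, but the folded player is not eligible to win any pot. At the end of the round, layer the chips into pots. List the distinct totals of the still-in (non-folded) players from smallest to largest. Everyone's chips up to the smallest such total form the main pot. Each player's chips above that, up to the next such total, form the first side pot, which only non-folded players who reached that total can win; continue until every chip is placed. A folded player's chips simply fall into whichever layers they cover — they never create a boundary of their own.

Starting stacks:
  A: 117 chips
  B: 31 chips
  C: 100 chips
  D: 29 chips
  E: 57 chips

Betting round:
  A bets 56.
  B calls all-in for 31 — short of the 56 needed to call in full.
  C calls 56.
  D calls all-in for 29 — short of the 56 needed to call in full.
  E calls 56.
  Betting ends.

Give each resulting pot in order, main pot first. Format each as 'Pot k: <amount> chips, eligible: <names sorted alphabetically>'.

Contributions: A=56, B=31, C=56, D=29, E=56
Pot levels (distinct totals of non-folded players): 29, 31, 56
Layer 1-29: 29 each from A, B, C, D, E = 29*5 = 145 chips; eligible A, B, C, D, E
Layer 30-31: 2 each from A, B, C, E = 2*4 = 8 chips; eligible A, B, C, E
Layer 32-56: 25 each from A, C, E = 25*3 = 75 chips; eligible A, C, E

Pot 1: 145 chips, eligible: A, B, C, D, E
Pot 2: 8 chips, eligible: A, B, C, E
Pot 3: 75 chips, eligible: A, C, E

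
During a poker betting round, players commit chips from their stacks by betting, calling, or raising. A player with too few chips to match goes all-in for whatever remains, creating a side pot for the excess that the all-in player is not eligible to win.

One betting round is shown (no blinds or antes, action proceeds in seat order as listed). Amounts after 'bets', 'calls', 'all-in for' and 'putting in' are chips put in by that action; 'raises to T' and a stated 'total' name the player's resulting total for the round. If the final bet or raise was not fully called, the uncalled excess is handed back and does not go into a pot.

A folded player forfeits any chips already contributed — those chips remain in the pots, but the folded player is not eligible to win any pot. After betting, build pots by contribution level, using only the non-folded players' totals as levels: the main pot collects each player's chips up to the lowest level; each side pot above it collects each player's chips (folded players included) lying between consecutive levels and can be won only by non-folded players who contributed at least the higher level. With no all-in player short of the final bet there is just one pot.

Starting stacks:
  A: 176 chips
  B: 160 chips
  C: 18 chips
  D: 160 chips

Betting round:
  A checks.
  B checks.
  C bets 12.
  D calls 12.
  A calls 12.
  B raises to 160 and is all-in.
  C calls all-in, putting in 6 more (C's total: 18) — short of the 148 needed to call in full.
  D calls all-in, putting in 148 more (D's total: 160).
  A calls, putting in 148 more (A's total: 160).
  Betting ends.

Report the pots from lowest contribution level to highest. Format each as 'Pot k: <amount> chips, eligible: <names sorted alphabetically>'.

Contributions: A=160, B=160, C=18, D=160
Pot levels (distinct totals of non-folded players): 18, 160
Layer 1-18: 18 each from A, B, C, D = 18*4 = 72 chips; eligible A, B, C, D
Layer 19-160: 142 each from A, B, D = 142*3 = 426 chips; eligible A, B, D

Pot 1: 72 chips, eligible: A, B, C, D
Pot 2: 426 chips, eligible: A, B, D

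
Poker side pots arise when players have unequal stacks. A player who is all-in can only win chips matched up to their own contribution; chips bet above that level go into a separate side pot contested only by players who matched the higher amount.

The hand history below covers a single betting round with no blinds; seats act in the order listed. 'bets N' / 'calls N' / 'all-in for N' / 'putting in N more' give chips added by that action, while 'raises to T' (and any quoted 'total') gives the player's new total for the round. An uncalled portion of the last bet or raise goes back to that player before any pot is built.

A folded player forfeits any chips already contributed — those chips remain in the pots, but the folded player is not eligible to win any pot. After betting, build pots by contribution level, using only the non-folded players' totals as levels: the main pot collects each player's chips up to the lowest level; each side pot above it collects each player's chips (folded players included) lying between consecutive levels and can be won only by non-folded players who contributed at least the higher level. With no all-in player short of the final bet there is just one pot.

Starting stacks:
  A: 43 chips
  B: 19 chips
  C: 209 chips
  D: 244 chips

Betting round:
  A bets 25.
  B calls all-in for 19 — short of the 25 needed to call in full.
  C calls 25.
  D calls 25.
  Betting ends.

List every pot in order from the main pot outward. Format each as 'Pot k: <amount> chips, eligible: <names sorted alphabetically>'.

Pot 1: 76 chips, eligible: A, B, C, D
Pot 2: 18 chips, eligible: A, C, D

Derivation:
Contributions: A=25, B=19, C=25, D=25
Pot levels (distinct totals of non-folded players): 19, 25
Layer 1-19: 19 each from A, B, C, D = 19*4 = 76 chips; eligible A, B, C, D
Layer 20-25: 6 each from A, C, D = 6*3 = 18 chips; eligible A, C, D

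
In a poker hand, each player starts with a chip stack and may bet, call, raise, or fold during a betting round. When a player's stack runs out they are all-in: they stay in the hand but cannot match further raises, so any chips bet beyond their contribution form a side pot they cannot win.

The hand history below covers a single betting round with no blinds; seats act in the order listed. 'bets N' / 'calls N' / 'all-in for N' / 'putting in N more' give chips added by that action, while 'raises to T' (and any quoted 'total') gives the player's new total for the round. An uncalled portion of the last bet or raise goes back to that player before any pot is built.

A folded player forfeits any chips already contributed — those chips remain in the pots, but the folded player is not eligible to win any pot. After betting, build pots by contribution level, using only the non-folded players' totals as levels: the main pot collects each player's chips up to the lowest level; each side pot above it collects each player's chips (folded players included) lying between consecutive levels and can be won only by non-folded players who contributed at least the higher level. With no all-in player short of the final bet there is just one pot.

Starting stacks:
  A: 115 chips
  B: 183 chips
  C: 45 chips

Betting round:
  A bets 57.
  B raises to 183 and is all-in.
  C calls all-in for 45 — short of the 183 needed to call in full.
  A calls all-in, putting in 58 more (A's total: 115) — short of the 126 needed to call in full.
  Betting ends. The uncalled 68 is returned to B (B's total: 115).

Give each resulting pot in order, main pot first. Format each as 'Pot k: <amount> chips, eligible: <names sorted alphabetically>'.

Pot 1: 135 chips, eligible: A, B, C
Pot 2: 140 chips, eligible: A, B

Derivation:
Contributions (after 68 returned to B): A=115, B=115, C=45
Pot levels (distinct totals of non-folded players): 45, 115
Layer 1-45: 45 each from A, B, C = 45*3 = 135 chips; eligible A, B, C
Layer 46-115: 70 each from A, B = 70*2 = 140 chips; eligible A, B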